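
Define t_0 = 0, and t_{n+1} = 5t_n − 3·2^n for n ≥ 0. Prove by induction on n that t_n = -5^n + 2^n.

Base case: t_0 = 0, and -5^0 + 2^0 = -1 + 1 = 0.
Assume t_j = -5^j + 2^j for some j ≥ 0.
Then t_{j+1} = 5t_j − 3·2^j = 5·(-5^j + 2^j) − 3·2^j = -5^{j+1} + 5·2^j − 3·2^j = -5^{j+1} + 2·2^j = -5^{j+1} + 2^{j+1}.
This completes the inductive step, so t_n = -5^n + 2^n for all n ≥ 0.

t_n = -5^n + 2^n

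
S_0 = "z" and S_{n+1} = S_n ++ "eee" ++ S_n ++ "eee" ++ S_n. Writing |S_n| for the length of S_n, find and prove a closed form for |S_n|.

Claim: |S_n| = 4·3^n − 3.

Base case: |S_0| = 1, and 4·3^0 − 3 = 1.
Assume |S_j| = 4·3^j − 3.
Then |S_{j+1}| = 3|S_j| + 6 = 3(4·3^j − 3) + 6 = 4·3^{j+1} − 9 + 6 = 4·3^{j+1} − 3.
This completes the inductive step, so |S_n| = 4·3^n − 3 for all n ≥ 0.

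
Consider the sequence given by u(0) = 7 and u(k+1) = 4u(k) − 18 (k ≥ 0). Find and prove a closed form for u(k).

Claim: u(k) = 4^k + 6.

Base case: u(0) = 7, and 4^0 + 6 = 1 + 6 = 7.
Assume u(r) = 4^r + 6 for some r ≥ 0.
Then u(r+1) = 4u(r) − 18 = 4·(4^r + 6) − 18 = 4^{r+1} + 24 − 18 = 4^{r+1} + 6.
Hence u(k) = 4^k + 6 for every k ≥ 0, by induction.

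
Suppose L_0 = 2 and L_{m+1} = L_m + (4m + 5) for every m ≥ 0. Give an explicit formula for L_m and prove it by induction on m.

Claim: L_m = 2m^2 + 3m + 2.

Base case: L_0 = 2, and 2·0^2 + 3·0 + 2 = 2.
Assume L_j = 2j^2 + 3j + 2.
Then L_{j+1} = L_j + (4j + 5) = (2j^2 + 3j + 2) + (4j + 5) = 2j^2 + 7j + 7,
and 2·(j+1)^2 + 3·(j+1) + 2 = 2j^2 + 7j + 7.
By induction, L_m = 2m^2 + 3m + 2 for all m ≥ 0.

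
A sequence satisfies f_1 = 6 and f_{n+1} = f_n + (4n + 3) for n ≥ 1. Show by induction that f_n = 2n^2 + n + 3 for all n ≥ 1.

Base case: f_1 = 6, and 2·1^2 + 1 + 3 = 6.
Assume f_k = 2k^2 + k + 3.
Then f_{k+1} = f_k + (4k + 3) = (2k^2 + k + 3) + (4k + 3) = 2k^2 + 5k + 6,
and 2·(k+1)^2 + (k+1) + 3 = 2k^2 + 5k + 6.
By induction, f_n = 2n^2 + n + 3 for all n ≥ 1.

f_n = 2n^2 + n + 3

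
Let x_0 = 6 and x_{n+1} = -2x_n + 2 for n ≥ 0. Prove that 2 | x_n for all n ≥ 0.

Base case: x_0 = 6 = 2·3, so 2 | x_0.
Assume 2 | x_r, so x_r = 2t for some integer t.
Then x_{r+1} = -2x_r + 2 = -2·(2t) + 2 = 2(-2t + 1), so 2 | x_{r+1}.
This completes the inductive step, so 2 | x_n for all n ≥ 0.

2 | x_n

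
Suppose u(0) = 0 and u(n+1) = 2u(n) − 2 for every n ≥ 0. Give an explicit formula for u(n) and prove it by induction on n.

Claim: u(n) = -2^{n+1} + 2.

Base case: u(0) = 0, and -2^{0+1} + 2 = -2 + 2 = 0.
Assume u(r) = -2^{r+1} + 2 for some r ≥ 0.
Then u(r+1) = 2u(r) − 2 = 2·(-2^{r+1} + 2) − 2 = -2^{r+2} + 4 − 2 = -2^{r+2} + 2.
So the formula holds for r+1, and by induction u(n) = -2^{n+1} + 2 for all n ≥ 0.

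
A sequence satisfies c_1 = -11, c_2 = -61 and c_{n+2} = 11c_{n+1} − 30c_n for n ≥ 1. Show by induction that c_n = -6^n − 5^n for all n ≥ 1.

Base cases: c_1 = -11 and -6^1 − 5^1 = -11; c_2 = -61 and -6^2 − 5^2 = -61.
Assume c_j = -6^j − 5^j for all 1 ≤ j ≤ k, where k ≥ 2.
Then c_{k+1} = 11c_k − 30c_{k−1} = 11·(-6^k − 5^k) − 30·(-6^{k−1} − 5^{k−1}) = -(11·6 − 30)6^{k−1} − (11·5 − 30)5^{k−1} = -36·6^{k−1} − 25·5^{k−1} = -6^{k+1} − 5^{k+1}.
This completes the inductive step, so c_n = -6^n − 5^n for all n ≥ 1.

c_n = -6^n − 5^n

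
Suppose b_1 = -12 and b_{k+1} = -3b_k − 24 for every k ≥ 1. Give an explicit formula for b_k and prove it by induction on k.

Claim: b_k = 2·(-3)^k − 6.

Base case: b_1 = -12, and 2·(-3)^1 − 6 = -6 − 6 = -12.
Assume b_m = 2·(-3)^m − 6 for some m ≥ 1.
Then b_{m+1} = -3b_m − 24 = -3·(2·(-3)^m − 6) − 24 = -6·(-3)^m + 18 − 24 = 2·(-3)^{m+1} − 6.
So the formula holds for m+1, and by induction b_k = 2·(-3)^k − 6 for all k ≥ 1.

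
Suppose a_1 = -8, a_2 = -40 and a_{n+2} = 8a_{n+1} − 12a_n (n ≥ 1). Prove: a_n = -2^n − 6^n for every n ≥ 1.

Base cases: a_1 = -8 and -2^1 − 6^1 = -8; a_2 = -40 and -2^2 − 6^2 = -40.
Assume a_i = -2^i − 6^i for all 1 ≤ i ≤ j, where j ≥ 2.
Then a_{j+1} = 8a_j − 12a_{j−1} = 8·(-2^j − 6^j) − 12·(-2^{j−1} − 6^{j−1}) = -(8·2 − 12)2^{j−1} − (8·6 − 12)6^{j−1} = -4·2^{j−1} − 36·6^{j−1} = -2^{j+1} − 6^{j+1}.
So the formula holds for j+1, and by strong induction a_n = -2^n − 6^n for all n ≥ 1.

a_n = -2^n − 6^n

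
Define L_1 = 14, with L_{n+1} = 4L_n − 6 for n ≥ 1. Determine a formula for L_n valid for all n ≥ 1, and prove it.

Claim: L_n = 3·4^n + 2.

Base case: L_1 = 14, and 3·4^1 + 2 = 12 + 2 = 14.
Assume L_j = 3·4^j + 2 for some j ≥ 1.
Then L_{j+1} = 4L_j − 6 = 4·(3·4^j + 2) − 6 = 12·4^j + 8 − 6 = 3·4^{j+1} + 2.
By induction, L_n = 3·4^n + 2 for all n ≥ 1.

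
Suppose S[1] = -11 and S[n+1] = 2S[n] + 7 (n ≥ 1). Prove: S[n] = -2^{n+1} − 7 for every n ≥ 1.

Base case: S[1] = -11, and -2^{1+1} − 7 = -4 − 7 = -11.
Assume S[j] = -2^{j+1} − 7 for some j ≥ 1.
Then S[j+1] = 2S[j] + 7 = 2·(-2^{j+1} − 7) + 7 = -2^{j+2} − 14 + 7 = -2^{j+2} − 7.
Hence S[n] = -2^{n+1} − 7 for every n ≥ 1, by induction.

S[n] = -2^{n+1} − 7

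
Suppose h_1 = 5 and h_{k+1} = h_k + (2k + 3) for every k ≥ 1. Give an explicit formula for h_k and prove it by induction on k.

Claim: h_k = k^2 + 2k + 2.

Base case: h_1 = 5, and 1^2 + 2·1 + 2 = 5.
Assume h_j = j^2 + 2j + 2.
Then h_{j+1} = h_j + (2j + 3) = (j^2 + 2j + 2) + (2j + 3) = j^2 + 4j + 5,
and (j+1)^2 + 2·(j+1) + 2 = j^2 + 4j + 5.
Hence h_k = k^2 + 2k + 2 for every k ≥ 1, by induction.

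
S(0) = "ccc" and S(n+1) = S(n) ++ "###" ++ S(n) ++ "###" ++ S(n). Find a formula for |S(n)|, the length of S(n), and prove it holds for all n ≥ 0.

Claim: |S(n)| = 6·3^n − 3.

Base case: |S(0)| = 3, and 6·3^0 − 3 = 3.
Assume |S(j)| = 6·3^j − 3.
Then |S(j+1)| = 3|S(j)| + 6 = 3(6·3^j − 3) + 6 = 6·3^{j+1} − 9 + 6 = 6·3^{j+1} − 3.
By induction, |S(n)| = 6·3^n − 3 for all n ≥ 0.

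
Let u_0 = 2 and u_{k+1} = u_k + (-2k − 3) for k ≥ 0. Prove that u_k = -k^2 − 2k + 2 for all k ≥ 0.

Base case: u_0 = 2, and -0^2 − 2·0 + 2 = 2.
Assume u_r = -r^2 − 2r + 2.
Then u_{r+1} = u_r + (-2r − 3) = (-r^2 − 2r + 2) + (-2r − 3) = -r^2 − 4r − 1,
and -(r+1)^2 − 2·(r+1) + 2 = -r^2 − 4r − 1.
This completes the inductive step, so u_k = -k^2 − 2k + 2 for all k ≥ 0.

u_k = -k^2 − 2k + 2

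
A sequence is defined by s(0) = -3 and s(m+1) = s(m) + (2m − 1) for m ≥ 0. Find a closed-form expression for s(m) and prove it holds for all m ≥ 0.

Claim: s(m) = m^2 − 2m − 3.

Base case: s(0) = -3, and 0^2 − 2·0 − 3 = -3.
Assume s(r) = r^2 − 2r − 3.
Then s(r+1) = s(r) + (2r − 1) = (r^2 − 2r − 3) + (2r − 1) = r^2 − 4,
and (r+1)^2 − 2·(r+1) − 3 = r^2 − 4.
This completes the inductive step, so s(m) = m^2 − 2m − 3 for all m ≥ 0.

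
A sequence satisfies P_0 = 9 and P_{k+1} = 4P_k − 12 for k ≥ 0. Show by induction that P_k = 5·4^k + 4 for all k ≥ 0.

Base case: P_0 = 9, and 5·4^0 + 4 = 5 + 4 = 9.
Assume P_j = 5·4^j + 4 for some j ≥ 0.
Then P_{j+1} = 4P_j − 12 = 4·(5·4^j + 4) − 12 = 20·4^j + 16 − 12 = 5·4^{j+1} + 4.
Hence P_k = 5·4^k + 4 for every k ≥ 0, by induction.

P_k = 5·4^k + 4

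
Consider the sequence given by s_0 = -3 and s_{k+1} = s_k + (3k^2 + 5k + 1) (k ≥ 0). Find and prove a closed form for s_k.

Claim: s_k = k^3 + k^2 − k − 3.

Base case: s_0 = -3, and 0^3 + 0^2 − 0 − 3 = -3.
Assume s_j = j^3 + j^2 − j − 3.
Then s_{j+1} = s_j + (3j^2 + 5j + 1) = (j^3 + j^2 − j − 3) + (3j^2 + 5j + 1) = j^3 + 4j^2 + 4j − 2,
and (j+1)^3 + (j+1)^2 − (j+1) − 3 = j^3 + 4j^2 + 4j − 2.
By induction, s_k = k^3 + k^2 − k − 3 for all k ≥ 0.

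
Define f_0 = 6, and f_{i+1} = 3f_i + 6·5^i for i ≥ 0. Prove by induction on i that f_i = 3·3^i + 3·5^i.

Base case: f_0 = 6, and 3·3^0 + 3·5^0 = 3 + 3 = 6.
Assume f_r = 3·3^r + 3·5^r for some r ≥ 0.
Then f_{r+1} = 3f_r + 6·5^r = 3·(3·3^r + 3·5^r) + 6·5^r = 3·3^{r+1} + 9·5^r + 6·5^r = 3·3^{r+1} + 15·5^r = 3·3^{r+1} + 3·5^{r+1}.
Hence f_i = 3·3^i + 3·5^i for every i ≥ 0, by induction.

f_i = 3·3^i + 3·5^i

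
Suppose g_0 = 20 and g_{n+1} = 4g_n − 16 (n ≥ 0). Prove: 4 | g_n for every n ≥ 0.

Base case: g_0 = 20 = 4·5, so 4 | g_0.
Assume 4 | g_k, so g_k = 4t for some integer t.
Then g_{k+1} = 4g_k − 16 = 4·(4t) − 16 = 4(4t − 4), so 4 | g_{k+1}.
Hence 4 | g_n for every n ≥ 0, by induction.

4 | g_n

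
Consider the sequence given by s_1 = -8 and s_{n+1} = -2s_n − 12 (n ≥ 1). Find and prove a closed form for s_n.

Claim: s_n = 2·(-2)^n − 4.

Base case: s_1 = -8, and 2·(-2)^1 − 4 = -4 − 4 = -8.
Assume s_k = 2·(-2)^k − 4 for some k ≥ 1.
Then s_{k+1} = -2s_k − 12 = -2·(2·(-2)^k − 4) − 12 = -4·(-2)^k + 8 − 12 = 2·(-2)^{k+1} − 4.
By induction, s_n = 2·(-2)^n − 4 for all n ≥ 1.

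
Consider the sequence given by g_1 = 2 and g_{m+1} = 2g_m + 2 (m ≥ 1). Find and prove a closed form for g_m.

Claim: g_m = 2^{m+1} − 2.

Base case: g_1 = 2, and 2^{1+1} − 2 = 4 − 2 = 2.
Assume g_j = 2^{j+1} − 2 for some j ≥ 1.
Then g_{j+1} = 2g_j + 2 = 2·(2^{j+1} − 2) + 2 = 2^{j+2} − 4 + 2 = 2^{j+2} − 2.
Hence g_m = 2^{m+1} − 2 for every m ≥ 1, by induction.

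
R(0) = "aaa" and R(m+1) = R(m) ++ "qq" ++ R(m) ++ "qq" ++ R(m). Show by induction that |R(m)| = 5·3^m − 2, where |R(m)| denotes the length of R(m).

Base case: |R(0)| = 3, and 5·3^0 − 2 = 3.
Assume |R(k)| = 5·3^k − 2.
Then |R(k+1)| = 3|R(k)| + 4 = 3(5·3^k − 2) + 4 = 5·3^{k+1} − 6 + 4 = 5·3^{k+1} − 2.
This completes the inductive step, so |R(m)| = 5·3^m − 2 for all m ≥ 0.

|R(m)| = 5·3^m − 2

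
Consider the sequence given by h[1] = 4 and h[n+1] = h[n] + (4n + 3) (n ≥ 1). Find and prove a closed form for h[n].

Claim: h[n] = 2n^2 + n + 1.

Base case: h[1] = 4, and 2·1^2 + 1 + 1 = 4.
Assume h[m] = 2m^2 + m + 1.
Then h[m+1] = h[m] + (4m + 3) = (2m^2 + m + 1) + (4m + 3) = 2m^2 + 5m + 4,
and 2·(m+1)^2 + (m+1) + 1 = 2m^2 + 5m + 4.
Hence h[n] = 2n^2 + n + 1 for every n ≥ 1, by induction.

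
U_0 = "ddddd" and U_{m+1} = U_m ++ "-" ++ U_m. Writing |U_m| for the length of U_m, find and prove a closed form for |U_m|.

Claim: |U_m| = 6·2^m − 1.

Base case: |U_0| = 5, and 6·2^0 − 1 = 5.
Assume |U_k| = 6·2^k − 1.
Then |U_{k+1}| = |U_k| + 1 + |U_k| = 2|U_k| + 1 = 2(6·2^k − 1) + 1 = 6·2^{k+1} − 2 + 1 = 6·2^{k+1} − 1.
This completes the inductive step, so |U_m| = 6·2^m − 1 for all m ≥ 0.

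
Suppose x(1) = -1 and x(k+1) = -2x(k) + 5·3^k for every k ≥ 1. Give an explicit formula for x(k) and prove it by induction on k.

Claim: x(k) = 2·(-2)^k + 3^k.

Base case: x(1) = -1, and 2·(-2)^1 + 3^1 = -4 + 3 = -1.
Assume x(r) = 2·(-2)^r + 3^r for some r ≥ 1.
Then x(r+1) = -2x(r) + 5·3^r = -2·(2·(-2)^r + 3^r) + 5·3^r = 2·(-2)^{r+1} − 2·3^r + 5·3^r = 2·(-2)^{r+1} + 3·3^r = 2·(-2)^{r+1} + 3^{r+1}.
By induction, x(k) = 2·(-2)^k + 3^k for all k ≥ 1.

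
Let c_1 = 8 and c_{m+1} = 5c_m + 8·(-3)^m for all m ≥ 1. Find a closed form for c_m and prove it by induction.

Claim: c_m = 5^m − (-3)^m.

Base case: c_1 = 8, and 5^1 − (-3)^1 = 5 + 3 = 8.
Assume c_k = 5^k − (-3)^k for some k ≥ 1.
Then c_{k+1} = 5c_k + 8·(-3)^k = 5·(5^k − (-3)^k) + 8·(-3)^k = 5^{k+1} − 5·(-3)^k + 8·(-3)^k = 5^{k+1} + 3·(-3)^k = 5^{k+1} − (-3)^{k+1}.
Hence c_m = 5^m − (-3)^m for every m ≥ 1, by induction.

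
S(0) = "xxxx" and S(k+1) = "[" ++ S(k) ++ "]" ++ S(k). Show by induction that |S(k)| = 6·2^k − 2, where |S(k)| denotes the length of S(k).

Base case: |S(0)| = 4, and 6·2^0 − 2 = 4.
Assume |S(r)| = 6·2^r − 2.
Then |S(r+1)| = 1 + |S(r)| + 1 + |S(r)| = 2|S(r)| + 2 = 2(6·2^r − 2) + 2 = 6·2^{r+1} − 4 + 2 = 6·2^{r+1} − 2.
So the formula holds for r+1, and by induction |S(k)| = 6·2^k − 2 for all k ≥ 0.

|S(k)| = 6·2^k − 2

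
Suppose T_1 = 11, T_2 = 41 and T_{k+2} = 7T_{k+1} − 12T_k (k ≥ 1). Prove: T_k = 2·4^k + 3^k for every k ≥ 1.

Base cases: T_1 = 11 and 2·4^1 + 3^1 = 11; T_2 = 41 and 2·4^2 + 3^2 = 41.
Assume T_i = 2·4^i + 3^i for all 1 ≤ i ≤ j, where j ≥ 2.
Then T_{j+1} = 7T_j − 12T_{j−1} = 7·(2·4^j + 3^j) − 12·(2·4^{j−1} + 3^{j−1}) = 2·(7·4 − 12)4^{j−1} + (7·3 − 12)3^{j−1} = 32·4^{j−1} + 9·3^{j−1} = 2·4^{j+1} + 3^{j+1}.
By strong induction, T_k = 2·4^k + 3^k for all k ≥ 1.

T_k = 2·4^k + 3^k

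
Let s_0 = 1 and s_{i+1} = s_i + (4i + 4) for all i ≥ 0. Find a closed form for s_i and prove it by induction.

Claim: s_i = 2i^2 + 2i + 1.

Base case: s_0 = 1, and 2·0^2 + 2·0 + 1 = 1.
Assume s_r = 2r^2 + 2r + 1.
Then s_{r+1} = s_r + (4r + 4) = (2r^2 + 2r + 1) + (4r + 4) = 2r^2 + 6r + 5,
and 2·(r+1)^2 + 2·(r+1) + 1 = 2r^2 + 6r + 5.
By induction, s_i = 2i^2 + 2i + 1 for all i ≥ 0.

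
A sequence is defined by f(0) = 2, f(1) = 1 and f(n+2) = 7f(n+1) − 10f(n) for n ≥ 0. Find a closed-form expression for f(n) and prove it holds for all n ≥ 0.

Claim: f(n) = 3·2^n − 5^n.

Base cases: f(0) = 2 and 3·2^0 − 5^0 = 2; f(1) = 1 and 3·2^1 − 5^1 = 1.
Assume f(i) = 3·2^i − 5^i for all 0 ≤ i ≤ j, where j ≥ 1.
Then f(j+1) = 7f(j) − 10f(j−1) = 7·(3·2^j − 5^j) − 10·(3·2^{j−1} − 5^{j−1}) = 3·(7·2 − 10)2^{j−1} − (7·5 − 10)5^{j−1} = 12·2^{j−1} − 25·5^{j−1} = 3·2^{j+1} − 5^{j+1}.
Hence f(n) = 3·2^n − 5^n for every n ≥ 0, by strong induction.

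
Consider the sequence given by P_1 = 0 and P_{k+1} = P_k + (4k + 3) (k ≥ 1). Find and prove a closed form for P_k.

Claim: P_k = 2k^2 + k − 3.

Base case: P_1 = 0, and 2·1^2 + 1 − 3 = 0.
Assume P_j = 2j^2 + j − 3.
Then P_{j+1} = P_j + (4j + 3) = (2j^2 + j − 3) + (4j + 3) = 2j^2 + 5j,
and 2·(j+1)^2 + (j+1) − 3 = 2j^2 + 5j.
This completes the inductive step, so P_k = 2k^2 + k − 3 for all k ≥ 1.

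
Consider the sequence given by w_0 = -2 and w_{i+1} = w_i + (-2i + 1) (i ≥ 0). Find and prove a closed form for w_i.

Claim: w_i = -i^2 + 2i − 2.

Base case: w_0 = -2, and -0^2 + 2·0 − 2 = -2.
Assume w_m = -m^2 + 2m − 2.
Then w_{m+1} = w_m + (-2m + 1) = (-m^2 + 2m − 2) + (-2m + 1) = -m^2 − 1,
and -(m+1)^2 + 2·(m+1) − 2 = -m^2 − 1.
By induction, w_i = -i^2 + 2i − 2 for all i ≥ 0.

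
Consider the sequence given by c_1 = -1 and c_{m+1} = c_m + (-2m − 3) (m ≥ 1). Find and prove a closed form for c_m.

Claim: c_m = -m^2 − 2m + 2.

Base case: c_1 = -1, and -1^2 − 2·1 + 2 = -1.
Assume c_j = -j^2 − 2j + 2.
Then c_{j+1} = c_j + (-2j − 3) = (-j^2 − 2j + 2) + (-2j − 3) = -j^2 − 4j − 1,
and -(j+1)^2 − 2·(j+1) + 2 = -j^2 − 4j − 1.
By induction, c_m = -m^2 − 2m + 2 for all m ≥ 1.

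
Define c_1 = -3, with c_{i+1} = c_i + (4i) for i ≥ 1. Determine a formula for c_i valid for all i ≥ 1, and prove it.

Claim: c_i = 2i^2 − 2i − 3.

Base case: c_1 = -3, and 2·1^2 − 2·1 − 3 = -3.
Assume c_j = 2j^2 − 2j − 3.
Then c_{j+1} = c_j + (4j) = (2j^2 − 2j − 3) + (4j) = 2j^2 + 2j − 3,
and 2·(j+1)^2 − 2·(j+1) − 3 = 2j^2 + 2j − 3.
This completes the inductive step, so c_i = 2i^2 − 2i − 3 for all i ≥ 1.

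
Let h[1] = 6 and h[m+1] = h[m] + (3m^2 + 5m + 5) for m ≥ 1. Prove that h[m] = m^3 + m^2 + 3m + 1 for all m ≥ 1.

Base case: h[1] = 6, and 1^3 + 1^2 + 3·1 + 1 = 6.
Assume h[j] = j^3 + j^2 + 3j + 1.
Then h[j+1] = h[j] + (3j^2 + 5j + 5) = (j^3 + j^2 + 3j + 1) + (3j^2 + 5j + 5) = j^3 + 4j^2 + 8j + 6,
and (j+1)^3 + (j+1)^2 + 3·(j+1) + 1 = j^3 + 4j^2 + 8j + 6.
Hence h[m] = m^3 + m^2 + 3m + 1 for every m ≥ 1, by induction.

h[m] = m^3 + m^2 + 3m + 1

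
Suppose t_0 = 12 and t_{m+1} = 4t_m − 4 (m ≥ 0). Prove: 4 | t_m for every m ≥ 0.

Base case: t_0 = 12 = 4·3, so 4 | t_0.
Assume 4 | t_r, so t_r = 4s for some integer s.
Then t_{r+1} = 4t_r − 4 = 4·(4s) − 4 = 4(4s − 1), so 4 | t_{r+1}.
So the property holds for r+1, and by induction 4 | t_m for all m ≥ 0.

4 | t_m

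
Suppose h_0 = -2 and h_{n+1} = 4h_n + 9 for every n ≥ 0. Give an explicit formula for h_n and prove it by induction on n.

Claim: h_n = 4^n − 3.

Base case: h_0 = -2, and 4^0 − 3 = 1 − 3 = -2.
Assume h_r = 4^r − 3 for some r ≥ 0.
Then h_{r+1} = 4h_r + 9 = 4·(4^r − 3) + 9 = 4^{r+1} − 12 + 9 = 4^{r+1} − 3.
By induction, h_n = 4^n − 3 for all n ≥ 0.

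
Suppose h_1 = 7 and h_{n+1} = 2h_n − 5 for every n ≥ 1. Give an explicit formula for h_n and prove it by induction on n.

Claim: h_n = 2^n + 5.

Base case: h_1 = 7, and 2^1 + 5 = 2 + 5 = 7.
Assume h_m = 2^m + 5 for some m ≥ 1.
Then h_{m+1} = 2h_m − 5 = 2·(2^m + 5) − 5 = 2^{m+1} + 10 − 5 = 2^{m+1} + 5.
Hence h_n = 2^n + 5 for every n ≥ 1, by induction.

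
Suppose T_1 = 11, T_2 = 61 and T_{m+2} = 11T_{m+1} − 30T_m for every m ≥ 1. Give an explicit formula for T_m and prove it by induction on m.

Claim: T_m = 6^m + 5^m.

Base cases: T_1 = 11 and 6^1 + 5^1 = 11; T_2 = 61 and 6^2 + 5^2 = 61.
Assume T_i = 6^i + 5^i for all 1 ≤ i ≤ j, where j ≥ 2.
Then T_{j+1} = 11T_j − 30T_{j−1} = 11·(6^j + 5^j) − 30·(6^{j−1} + 5^{j−1}) = (11·6 − 30)6^{j−1} + (11·5 − 30)5^{j−1} = 36·6^{j−1} + 25·5^{j−1} = 6^{j+1} + 5^{j+1}.
So the formula holds for j+1, and by strong induction T_m = 6^m + 5^m for all m ≥ 1.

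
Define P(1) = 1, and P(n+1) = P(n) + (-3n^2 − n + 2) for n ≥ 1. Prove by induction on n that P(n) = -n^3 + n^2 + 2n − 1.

Base case: P(1) = 1, and -1^3 + 1^2 + 2·1 − 1 = 1.
Assume P(k) = -k^3 + k^2 + 2k − 1.
Then P(k+1) = P(k) + (-3k^2 − k + 2) = (-k^3 + k^2 + 2k − 1) + (-3k^2 − k + 2) = -k^3 − 2k^2 + k + 1,
and -(k+1)^3 + (k+1)^2 + 2·(k+1) − 1 = -k^3 − 2k^2 + k + 1.
This completes the inductive step, so P(n) = -n^3 + n^2 + 2n − 1 for all n ≥ 1.

P(n) = -n^3 + n^2 + 2n − 1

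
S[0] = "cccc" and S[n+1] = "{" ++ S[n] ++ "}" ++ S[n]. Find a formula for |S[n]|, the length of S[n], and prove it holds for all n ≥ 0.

Claim: |S[n]| = 6·2^n − 2.

Base case: |S[0]| = 4, and 6·2^0 − 2 = 4.
Assume |S[r]| = 6·2^r − 2.
Then |S[r+1]| = 1 + |S[r]| + 1 + |S[r]| = 2|S[r]| + 2 = 2(6·2^r − 2) + 2 = 6·2^{r+1} − 4 + 2 = 6·2^{r+1} − 2.
So the formula holds for r+1, and by induction |S[n]| = 6·2^n − 2 for all n ≥ 0.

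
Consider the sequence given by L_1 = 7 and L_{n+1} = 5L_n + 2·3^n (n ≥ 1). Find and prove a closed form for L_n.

Claim: L_n = 2·5^n − 3^n.

Base case: L_1 = 7, and 2·5^1 − 3^1 = 10 − 3 = 7.
Assume L_r = 2·5^r − 3^r for some r ≥ 1.
Then L_{r+1} = 5L_r + 2·3^r = 5·(2·5^r − 3^r) + 2·3^r = 2·5^{r+1} − 5·3^r + 2·3^r = 2·5^{r+1} − 3·3^r = 2·5^{r+1} − 3^{r+1}.
By induction, L_n = 2·5^n − 3^n for all n ≥ 1.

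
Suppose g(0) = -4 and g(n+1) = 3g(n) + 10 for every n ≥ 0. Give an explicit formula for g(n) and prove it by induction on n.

Claim: g(n) = 3^n − 5.

Base case: g(0) = -4, and 3^0 − 5 = 1 − 5 = -4.
Assume g(m) = 3^m − 5 for some m ≥ 0.
Then g(m+1) = 3g(m) + 10 = 3·(3^m − 5) + 10 = 3^{m+1} − 15 + 10 = 3^{m+1} − 5.
This completes the inductive step, so g(n) = 3^n − 5 for all n ≥ 0.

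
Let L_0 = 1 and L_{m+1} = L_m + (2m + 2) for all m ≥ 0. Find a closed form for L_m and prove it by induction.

Claim: L_m = m^2 + m + 1.

Base case: L_0 = 1, and 0^2 + 0 + 1 = 1.
Assume L_j = j^2 + j + 1.
Then L_{j+1} = L_j + (2j + 2) = (j^2 + j + 1) + (2j + 2) = j^2 + 3j + 3,
and (j+1)^2 + (j+1) + 1 = j^2 + 3j + 3.
Hence L_m = m^2 + m + 1 for every m ≥ 0, by induction.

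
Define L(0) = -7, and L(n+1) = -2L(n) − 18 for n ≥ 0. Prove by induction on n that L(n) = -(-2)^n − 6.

Base case: L(0) = -7, and -(-2)^0 − 6 = -1 − 6 = -7.
Assume L(j) = -(-2)^j − 6 for some j ≥ 0.
Then L(j+1) = -2L(j) − 18 = -2·(-(-2)^j − 6) − 18 = 2·(-2)^j + 12 − 18 = -(-2)^{j+1} − 6.
This completes the inductive step, so L(n) = -(-2)^n − 6 for all n ≥ 0.

L(n) = -(-2)^n − 6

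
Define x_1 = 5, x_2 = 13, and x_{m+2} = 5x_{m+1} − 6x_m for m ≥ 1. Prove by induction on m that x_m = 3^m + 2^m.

Base cases: x_1 = 5 and 3^1 + 2^1 = 5; x_2 = 13 and 3^2 + 2^2 = 13.
Assume x_j = 3^j + 2^j for all 1 ≤ j ≤ r, where r ≥ 2.
Then x_{r+1} = 5x_r − 6x_{r−1} = 5·(3^r + 2^r) − 6·(3^{r−1} + 2^{r−1}) = (5·3 − 6)3^{r−1} + (5·2 − 6)2^{r−1} = 9·3^{r−1} + 4·2^{r−1} = 3^{r+1} + 2^{r+1}.
Hence x_m = 3^m + 2^m for every m ≥ 1, by strong induction.

x_m = 3^m + 2^m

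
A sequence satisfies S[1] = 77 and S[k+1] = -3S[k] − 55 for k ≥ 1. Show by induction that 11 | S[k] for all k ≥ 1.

Base case: S[1] = 77 = 11·7, so 11 | S[1].
Assume 11 | S[m], so S[m] = 11t for some integer t.
Then S[m+1] = -3S[m] − 55 = -3·(11t) − 55 = 11(-3t − 5), so 11 | S[m+1].
By induction, 11 | S[k] for all k ≥ 1.

11 | S[k]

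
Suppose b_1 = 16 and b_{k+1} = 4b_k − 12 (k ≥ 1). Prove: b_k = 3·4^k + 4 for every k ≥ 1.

Base case: b_1 = 16, and 3·4^1 + 4 = 12 + 4 = 16.
Assume b_m = 3·4^m + 4 for some m ≥ 1.
Then b_{m+1} = 4b_m − 12 = 4·(3·4^m + 4) − 12 = 12·4^m + 16 − 12 = 3·4^{m+1} + 4.
Hence b_k = 3·4^k + 4 for every k ≥ 1, by induction.

b_k = 3·4^k + 4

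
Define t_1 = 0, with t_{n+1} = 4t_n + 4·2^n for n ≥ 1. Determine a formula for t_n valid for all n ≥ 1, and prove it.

Claim: t_n = 4^n − 2·2^n.

Base case: t_1 = 0, and 4^1 − 2·2^1 = 4 − 4 = 0.
Assume t_m = 4^m − 2·2^m for some m ≥ 1.
Then t_{m+1} = 4t_m + 4·2^m = 4·(4^m − 2·2^m) + 4·2^m = 4^{m+1} − 8·2^m + 4·2^m = 4^{m+1} − 4·2^m = 4^{m+1} − 2·2^{m+1}.
This completes the inductive step, so t_n = 4^n − 2·2^n for all n ≥ 1.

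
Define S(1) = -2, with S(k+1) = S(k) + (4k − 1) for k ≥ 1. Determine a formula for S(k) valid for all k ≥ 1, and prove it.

Claim: S(k) = 2k^2 − 3k − 1.

Base case: S(1) = -2, and 2·1^2 − 3·1 − 1 = -2.
Assume S(j) = 2j^2 − 3j − 1.
Then S(j+1) = S(j) + (4j − 1) = (2j^2 − 3j − 1) + (4j − 1) = 2j^2 + j − 2,
and 2·(j+1)^2 − 3·(j+1) − 1 = 2j^2 + j − 2.
This completes the inductive step, so S(k) = 2k^2 − 3k − 1 for all k ≥ 1.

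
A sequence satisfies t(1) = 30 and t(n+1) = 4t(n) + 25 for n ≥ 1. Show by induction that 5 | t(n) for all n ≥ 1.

Base case: t(1) = 30 = 5·6, so 5 | t(1).
Assume 5 | t(j), so t(j) = 5s for some integer s.
Then t(j+1) = 4t(j) + 25 = 4·(5s) + 25 = 5(4s + 5), so 5 | t(j+1).
So the property holds for j+1, and by induction 5 | t(n) for all n ≥ 1.

5 | t(n)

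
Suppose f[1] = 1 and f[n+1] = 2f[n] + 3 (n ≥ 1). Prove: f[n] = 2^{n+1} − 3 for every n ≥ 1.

Base case: f[1] = 1, and 2^{1+1} − 3 = 4 − 3 = 1.
Assume f[m] = 2^{m+1} − 3 for some m ≥ 1.
Then f[m+1] = 2f[m] + 3 = 2·(2^{m+1} − 3) + 3 = 2^{m+2} − 6 + 3 = 2^{m+2} − 3.
Hence f[n] = 2^{n+1} − 3 for every n ≥ 1, by induction.

f[n] = 2^{n+1} − 3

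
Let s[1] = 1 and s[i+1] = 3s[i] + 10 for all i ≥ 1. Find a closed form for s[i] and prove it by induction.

Claim: s[i] = 2·3^i − 5.

Base case: s[1] = 1, and 2·3^1 − 5 = 6 − 5 = 1.
Assume s[j] = 2·3^j − 5 for some j ≥ 1.
Then s[j+1] = 3s[j] + 10 = 3·(2·3^j − 5) + 10 = 6·3^j − 15 + 10 = 2·3^{j+1} − 5.
Hence s[i] = 2·3^i − 5 for every i ≥ 1, by induction.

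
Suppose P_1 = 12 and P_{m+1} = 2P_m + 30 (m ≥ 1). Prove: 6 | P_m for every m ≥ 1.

Base case: P_1 = 12 = 6·2, so 6 | P_1.
Assume 6 | P_j, so P_j = 6t for some integer t.
Then P_{j+1} = 2P_j + 30 = 2·(6t) + 30 = 6(2t + 5), so 6 | P_{j+1}.
So the property holds for j+1, and by induction 6 | P_m for all m ≥ 1.

6 | P_m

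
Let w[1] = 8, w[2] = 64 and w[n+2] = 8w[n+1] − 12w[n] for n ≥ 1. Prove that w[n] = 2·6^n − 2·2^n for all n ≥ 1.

Base cases: w[1] = 8 and 2·6^1 − 2·2^1 = 8; w[2] = 64 and 2·6^2 − 2·2^2 = 64.
Assume w[j] = 2·6^j − 2·2^j for all 1 ≤ j ≤ m, where m ≥ 2.
Then w[m+1] = 8w[m] − 12w[m−1] = 8·(2·6^m − 2·2^m) − 12·(2·6^{m−1} − 2·2^{m−1}) = 2·(8·6 − 12)6^{m−1} − 2·(8·2 − 12)2^{m−1} = 72·6^{m−1} − 8·2^{m−1} = 2·6^{m+1} − 2·2^{m+1}.
This completes the inductive step, so w[n] = 2·6^n − 2·2^n for all n ≥ 1.

w[n] = 2·6^n − 2·2^n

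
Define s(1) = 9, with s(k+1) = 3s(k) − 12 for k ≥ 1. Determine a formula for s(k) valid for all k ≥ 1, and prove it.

Claim: s(k) = 3^k + 6.

Base case: s(1) = 9, and 3^1 + 6 = 3 + 6 = 9.
Assume s(m) = 3^m + 6 for some m ≥ 1.
Then s(m+1) = 3s(m) − 12 = 3·(3^m + 6) − 12 = 3^{m+1} + 18 − 12 = 3^{m+1} + 6.
So the formula holds for m+1, and by induction s(k) = 3^k + 6 for all k ≥ 1.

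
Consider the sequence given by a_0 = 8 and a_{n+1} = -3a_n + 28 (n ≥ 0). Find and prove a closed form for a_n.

Claim: a_n = (-3)^n + 7.

Base case: a_0 = 8, and (-3)^0 + 7 = 1 + 7 = 8.
Assume a_m = (-3)^m + 7 for some m ≥ 0.
Then a_{m+1} = -3a_m + 28 = -3·((-3)^m + 7) + 28 = -3·(-3)^m − 21 + 28 = (-3)^{m+1} + 7.
So the formula holds for m+1, and by induction a_n = (-3)^n + 7 for all n ≥ 0.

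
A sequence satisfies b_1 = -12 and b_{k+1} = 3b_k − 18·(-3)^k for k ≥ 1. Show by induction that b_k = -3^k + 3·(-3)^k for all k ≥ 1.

Base case: b_1 = -12, and -3^1 + 3·(-3)^1 = -3 − 9 = -12.
Assume b_m = -3^m + 3·(-3)^m for some m ≥ 1.
Then b_{m+1} = 3b_m − 18·(-3)^m = 3·(-3^m + 3·(-3)^m) − 18·(-3)^m = -3^{m+1} + 9·(-3)^m − 18·(-3)^m = -3^{m+1} − 9·(-3)^m = -3^{m+1} + 3·(-3)^{m+1}.
Hence b_k = -3^k + 3·(-3)^k for every k ≥ 1, by induction.

b_k = -3^k + 3·(-3)^k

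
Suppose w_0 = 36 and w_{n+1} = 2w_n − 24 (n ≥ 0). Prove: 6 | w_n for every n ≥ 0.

Base case: w_0 = 36 = 6·6, so 6 | w_0.
Assume 6 | w_m, so w_m = 6t for some integer t.
Then w_{m+1} = 2w_m − 24 = 2·(6t) − 24 = 6(2t − 4), so 6 | w_{m+1}.
So the property holds for m+1, and by induction 6 | w_n for all n ≥ 0.

6 | w_n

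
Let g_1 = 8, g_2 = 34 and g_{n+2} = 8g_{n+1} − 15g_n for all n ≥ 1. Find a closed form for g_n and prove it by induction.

Claim: g_n = 5^n + 3^n.

Base cases: g_1 = 8 and 5^1 + 3^1 = 8; g_2 = 34 and 5^2 + 3^2 = 34.
Assume g_i = 5^i + 3^i for all 1 ≤ i ≤ j, where j ≥ 2.
Then g_{j+1} = 8g_j − 15g_{j−1} = 8·(5^j + 3^j) − 15·(5^{j−1} + 3^{j−1}) = (8·5 − 15)5^{j−1} + (8·3 − 15)3^{j−1} = 25·5^{j−1} + 9·3^{j−1} = 5^{j+1} + 3^{j+1}.
Hence g_n = 5^n + 3^n for every n ≥ 1, by strong induction.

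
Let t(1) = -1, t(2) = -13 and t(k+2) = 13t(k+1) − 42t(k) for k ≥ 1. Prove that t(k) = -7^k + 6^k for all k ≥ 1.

Base cases: t(1) = -1 and -7^1 + 6^1 = -1; t(2) = -13 and -7^2 + 6^2 = -13.
Assume t(j) = -7^j + 6^j for all 1 ≤ j ≤ m, where m ≥ 2.
Then t(m+1) = 13t(m) − 42t(m−1) = 13·(-7^m + 6^m) − 42·(-7^{m−1} + 6^{m−1}) = -(13·7 − 42)7^{m−1} + (13·6 − 42)6^{m−1} = -49·7^{m−1} + 36·6^{m−1} = -7^{m+1} + 6^{m+1}.
This completes the inductive step, so t(k) = -7^k + 6^k for all k ≥ 1.

t(k) = -7^k + 6^k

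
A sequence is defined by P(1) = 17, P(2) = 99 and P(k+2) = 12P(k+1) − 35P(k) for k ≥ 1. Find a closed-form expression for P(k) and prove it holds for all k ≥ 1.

Claim: P(k) = 7^k + 2·5^k.

Base cases: P(1) = 17 and 7^1 + 2·5^1 = 17; P(2) = 99 and 7^2 + 2·5^2 = 99.
Assume P(j) = 7^j + 2·5^j for all 1 ≤ j ≤ r, where r ≥ 2.
Then P(r+1) = 12P(r) − 35P(r−1) = 12·(7^r + 2·5^r) − 35·(7^{r−1} + 2·5^{r−1}) = (12·7 − 35)7^{r−1} + 2·(12·5 − 35)5^{r−1} = 49·7^{r−1} + 50·5^{r−1} = 7^{r+1} + 2·5^{r+1}.
So the formula holds for r+1, and by strong induction P(k) = 7^k + 2·5^k for all k ≥ 1.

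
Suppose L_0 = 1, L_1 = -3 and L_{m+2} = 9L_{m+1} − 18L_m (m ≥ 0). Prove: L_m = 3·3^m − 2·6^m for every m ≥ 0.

Base cases: L_0 = 1 and 3·3^0 − 2·6^0 = 1; L_1 = -3 and 3·3^1 − 2·6^1 = -3.
Assume L_i = 3·3^i − 2·6^i for all 0 ≤ i ≤ j, where j ≥ 1.
Then L_{j+1} = 9L_j − 18L_{j−1} = 9·(3·3^j − 2·6^j) − 18·(3·3^{j−1} − 2·6^{j−1}) = 3·(9·3 − 18)3^{j−1} − 2·(9·6 − 18)6^{j−1} = 27·3^{j−1} − 72·6^{j−1} = 3·3^{j+1} − 2·6^{j+1}.
This completes the inductive step, so L_m = 3·3^m − 2·6^m for all m ≥ 0.

L_m = 3·3^m − 2·6^m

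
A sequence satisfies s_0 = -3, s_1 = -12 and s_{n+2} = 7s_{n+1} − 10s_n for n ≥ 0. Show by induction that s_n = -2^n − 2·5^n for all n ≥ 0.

Base cases: s_0 = -3 and -2^0 − 2·5^0 = -3; s_1 = -12 and -2^1 − 2·5^1 = -12.
Assume s_j = -2^j − 2·5^j for all 0 ≤ j ≤ r, where r ≥ 1.
Then s_{r+1} = 7s_r − 10s_{r−1} = 7·(-2^r − 2·5^r) − 10·(-2^{r−1} − 2·5^{r−1}) = -(7·2 − 10)2^{r−1} − 2·(7·5 − 10)5^{r−1} = -4·2^{r−1} − 50·5^{r−1} = -2^{r+1} − 2·5^{r+1}.
Hence s_n = -2^n − 2·5^n for every n ≥ 0, by strong induction.

s_n = -2^n − 2·5^n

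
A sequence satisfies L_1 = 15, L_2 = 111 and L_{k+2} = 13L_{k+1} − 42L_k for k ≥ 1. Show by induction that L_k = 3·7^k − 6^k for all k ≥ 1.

Base cases: L_1 = 15 and 3·7^1 − 6^1 = 15; L_2 = 111 and 3·7^2 − 6^2 = 111.
Assume L_j = 3·7^j − 6^j for all 1 ≤ j ≤ m, where m ≥ 2.
Then L_{m+1} = 13L_m − 42L_{m−1} = 13·(3·7^m − 6^m) − 42·(3·7^{m−1} − 6^{m−1}) = 3·(13·7 − 42)7^{m−1} − (13·6 − 42)6^{m−1} = 147·7^{m−1} − 36·6^{m−1} = 3·7^{m+1} − 6^{m+1}.
By strong induction, L_k = 3·7^k − 6^k for all k ≥ 1.

L_k = 3·7^k − 6^k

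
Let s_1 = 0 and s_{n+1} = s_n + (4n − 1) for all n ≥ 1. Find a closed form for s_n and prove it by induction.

Claim: s_n = 2n^2 − 3n + 1.

Base case: s_1 = 0, and 2·1^2 − 3·1 + 1 = 0.
Assume s_r = 2r^2 − 3r + 1.
Then s_{r+1} = s_r + (4r − 1) = (2r^2 − 3r + 1) + (4r − 1) = 2r^2 + r,
and 2·(r+1)^2 − 3·(r+1) + 1 = 2r^2 + r.
By induction, s_n = 2n^2 − 3n + 1 for all n ≥ 1.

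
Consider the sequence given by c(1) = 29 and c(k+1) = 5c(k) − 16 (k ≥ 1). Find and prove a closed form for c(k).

Claim: c(k) = 5^{k+1} + 4.

Base case: c(1) = 29, and 5^{1+1} + 4 = 25 + 4 = 29.
Assume c(m) = 5^{m+1} + 4 for some m ≥ 1.
Then c(m+1) = 5c(m) − 16 = 5·(5^{m+1} + 4) − 16 = 5^{m+2} + 20 − 16 = 5^{m+2} + 4.
This completes the inductive step, so c(k) = 5^{k+1} + 4 for all k ≥ 1.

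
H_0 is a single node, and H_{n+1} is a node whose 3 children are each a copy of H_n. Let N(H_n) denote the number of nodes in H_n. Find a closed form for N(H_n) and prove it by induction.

Claim: N(H_n) = (3^{n+1} − 1)/2.

Base case: N(H_0) = 1, and (3^{0+1} − 1)/2 = 1.
Assume N(H_r) = (3^{r+1} − 1)/2.
Then N(H_{r+1}) = 1 + 3N(H_r) = 1 + 3·(3^{r+1} − 1)/2 = 1 + (3^{r+2} − 3)/2 = (2 + 3^{r+2} − 3)/2 = (3^{r+2} − 1)/2.
By induction, N(H_n) = (3^{n+1} − 1)/2 for all n ≥ 0.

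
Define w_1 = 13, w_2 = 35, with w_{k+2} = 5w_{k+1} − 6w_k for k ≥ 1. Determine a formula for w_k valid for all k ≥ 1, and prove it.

Claim: w_k = 3·3^k + 2·2^k.

Base cases: w_1 = 13 and 3·3^1 + 2·2^1 = 13; w_2 = 35 and 3·3^2 + 2·2^2 = 35.
Assume w_j = 3·3^j + 2·2^j for all 1 ≤ j ≤ m, where m ≥ 2.
Then w_{m+1} = 5w_m − 6w_{m−1} = 5·(3·3^m + 2·2^m) − 6·(3·3^{m−1} + 2·2^{m−1}) = 3·(5·3 − 6)3^{m−1} + 2·(5·2 − 6)2^{m−1} = 27·3^{m−1} + 8·2^{m−1} = 3·3^{m+1} + 2·2^{m+1}.
This completes the inductive step, so w_k = 3·3^k + 2·2^k for all k ≥ 1.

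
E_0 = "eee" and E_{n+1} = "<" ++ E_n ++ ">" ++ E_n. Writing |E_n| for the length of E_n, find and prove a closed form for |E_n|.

Claim: |E_n| = 5·2^n − 2.

Base case: |E_0| = 3, and 5·2^0 − 2 = 3.
Assume |E_j| = 5·2^j − 2.
Then |E_{j+1}| = 1 + |E_j| + 1 + |E_j| = 2|E_j| + 2 = 2(5·2^j − 2) + 2 = 5·2^{j+1} − 4 + 2 = 5·2^{j+1} − 2.
This completes the inductive step, so |E_n| = 5·2^n − 2 for all n ≥ 0.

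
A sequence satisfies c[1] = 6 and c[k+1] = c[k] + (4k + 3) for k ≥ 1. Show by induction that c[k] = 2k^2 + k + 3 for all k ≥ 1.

Base case: c[1] = 6, and 2·1^2 + 1 + 3 = 6.
Assume c[m] = 2m^2 + m + 3.
Then c[m+1] = c[m] + (4m + 3) = (2m^2 + m + 3) + (4m + 3) = 2m^2 + 5m + 6,
and 2·(m+1)^2 + (m+1) + 3 = 2m^2 + 5m + 6.
Hence c[k] = 2k^2 + k + 3 for every k ≥ 1, by induction.

c[k] = 2k^2 + k + 3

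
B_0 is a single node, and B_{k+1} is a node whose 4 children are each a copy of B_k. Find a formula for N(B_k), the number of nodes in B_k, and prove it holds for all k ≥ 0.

Claim: N(B_k) = (4^{k+1} − 1)/3.

Base case: N(B_0) = 1, and (4^{0+1} − 1)/3 = 1.
Assume N(B_j) = (4^{j+1} − 1)/3.
Then N(B_{j+1}) = 1 + 4N(B_j) = 1 + 4·(4^{j+1} − 1)/3 = 1 + (4^{j+2} − 4)/3 = (3 + 4^{j+2} − 4)/3 = (4^{j+2} − 1)/3.
This completes the inductive step, so N(B_k) = (4^{k+1} − 1)/3 for all k ≥ 0.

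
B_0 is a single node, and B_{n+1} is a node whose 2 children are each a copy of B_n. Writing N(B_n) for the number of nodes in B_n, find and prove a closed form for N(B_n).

Claim: N(B_n) = 2^{n+1} − 1.

Base case: N(B_0) = 1, and 2^{0+1} − 1 = 1.
Assume N(B_r) = 2^{r+1} − 1.
Then N(B_{r+1}) = 1 + 2N(B_r) = 1 + 2(2^{r+1} − 1) = 2^{r+2} − 2 + 1 = 2^{r+2} − 1.
By induction, N(B_n) = 2^{n+1} − 1 for all n ≥ 0.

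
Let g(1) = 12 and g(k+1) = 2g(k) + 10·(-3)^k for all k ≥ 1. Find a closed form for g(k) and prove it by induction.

Claim: g(k) = 3·2^k − 2·(-3)^k.

Base case: g(1) = 12, and 3·2^1 − 2·(-3)^1 = 6 + 6 = 12.
Assume g(r) = 3·2^r − 2·(-3)^r for some r ≥ 1.
Then g(r+1) = 2g(r) + 10·(-3)^r = 2·(3·2^r − 2·(-3)^r) + 10·(-3)^r = 3·2^{r+1} − 4·(-3)^r + 10·(-3)^r = 3·2^{r+1} + 6·(-3)^r = 3·2^{r+1} − 2·(-3)^{r+1}.
So the formula holds for r+1, and by induction g(k) = 3·2^k − 2·(-3)^k for all k ≥ 1.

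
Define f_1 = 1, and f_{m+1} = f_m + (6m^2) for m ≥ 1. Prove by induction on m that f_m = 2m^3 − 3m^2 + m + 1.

Base case: f_1 = 1, and 2·1^3 − 3·1^2 + 1 + 1 = 1.
Assume f_r = 2r^3 − 3r^2 + r + 1.
Then f_{r+1} = f_r + (6r^2) = (2r^3 − 3r^2 + r + 1) + (6r^2) = 2r^3 + 3r^2 + r + 1,
and 2·(r+1)^3 − 3·(r+1)^2 + (r+1) + 1 = 2r^3 + 3r^2 + r + 1.
This completes the inductive step, so f_m = 2m^3 − 3m^2 + m + 1 for all m ≥ 1.

f_m = 2m^3 − 3m^2 + m + 1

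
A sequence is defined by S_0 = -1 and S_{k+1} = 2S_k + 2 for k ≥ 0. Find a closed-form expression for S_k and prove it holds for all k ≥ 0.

Claim: S_k = 2^k − 2.

Base case: S_0 = -1, and 2^0 − 2 = 1 − 2 = -1.
Assume S_m = 2^m − 2 for some m ≥ 0.
Then S_{m+1} = 2S_m + 2 = 2·(2^m − 2) + 2 = 2^{m+1} − 4 + 2 = 2^{m+1} − 2.
Hence S_k = 2^k − 2 for every k ≥ 0, by induction.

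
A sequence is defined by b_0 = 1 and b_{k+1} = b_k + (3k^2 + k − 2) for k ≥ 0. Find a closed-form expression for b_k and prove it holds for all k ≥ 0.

Claim: b_k = k^3 − k^2 − 2k + 1.

Base case: b_0 = 1, and 0^3 − 0^2 − 2·0 + 1 = 1.
Assume b_j = j^3 − j^2 − 2j + 1.
Then b_{j+1} = b_j + (3j^2 + j − 2) = (j^3 − j^2 − 2j + 1) + (3j^2 + j − 2) = j^3 + 2j^2 − j − 1,
and (j+1)^3 − (j+1)^2 − 2·(j+1) + 1 = j^3 + 2j^2 − j − 1.
By induction, b_k = k^3 − k^2 − 2k + 1 for all k ≥ 0.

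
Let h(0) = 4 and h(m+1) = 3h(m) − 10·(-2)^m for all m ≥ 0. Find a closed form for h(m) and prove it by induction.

Claim: h(m) = 2·3^m + 2·(-2)^m.

Base case: h(0) = 4, and 2·3^0 + 2·(-2)^0 = 2 + 2 = 4.
Assume h(r) = 2·3^r + 2·(-2)^r for some r ≥ 0.
Then h(r+1) = 3h(r) − 10·(-2)^r = 3·(2·3^r + 2·(-2)^r) − 10·(-2)^r = 2·3^{r+1} + 6·(-2)^r − 10·(-2)^r = 2·3^{r+1} − 4·(-2)^r = 2·3^{r+1} + 2·(-2)^{r+1}.
This completes the inductive step, so h(m) = 2·3^m + 2·(-2)^m for all m ≥ 0.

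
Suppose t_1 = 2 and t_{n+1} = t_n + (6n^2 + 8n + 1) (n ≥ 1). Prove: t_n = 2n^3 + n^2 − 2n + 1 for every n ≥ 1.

Base case: t_1 = 2, and 2·1^3 + 1^2 − 2·1 + 1 = 2.
Assume t_j = 2j^3 + j^2 − 2j + 1.
Then t_{j+1} = t_j + (6j^2 + 8j + 1) = (2j^3 + j^2 − 2j + 1) + (6j^2 + 8j + 1) = 2j^3 + 7j^2 + 6j + 2,
and 2·(j+1)^3 + (j+1)^2 − 2·(j+1) + 1 = 2j^3 + 7j^2 + 6j + 2.
By induction, t_n = 2n^3 + n^2 − 2n + 1 for all n ≥ 1.

t_n = 2n^3 + n^2 − 2n + 1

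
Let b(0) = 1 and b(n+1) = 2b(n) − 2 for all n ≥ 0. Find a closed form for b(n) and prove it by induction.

Claim: b(n) = -2^n + 2.

Base case: b(0) = 1, and -2^0 + 2 = -1 + 2 = 1.
Assume b(m) = -2^m + 2 for some m ≥ 0.
Then b(m+1) = 2b(m) − 2 = 2·(-2^m + 2) − 2 = -2^{m+1} + 4 − 2 = -2^{m+1} + 2.
So the formula holds for m+1, and by induction b(n) = -2^n + 2 for all n ≥ 0.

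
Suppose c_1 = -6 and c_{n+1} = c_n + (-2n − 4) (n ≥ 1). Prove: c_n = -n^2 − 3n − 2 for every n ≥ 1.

Base case: c_1 = -6, and -1^2 − 3·1 − 2 = -6.
Assume c_r = -r^2 − 3r − 2.
Then c_{r+1} = c_r + (-2r − 4) = (-r^2 − 3r − 2) + (-2r − 4) = -r^2 − 5r − 6,
and -(r+1)^2 − 3·(r+1) − 2 = -r^2 − 5r − 6.
By induction, c_n = -n^2 − 3n − 2 for all n ≥ 1.

c_n = -n^2 − 3n − 2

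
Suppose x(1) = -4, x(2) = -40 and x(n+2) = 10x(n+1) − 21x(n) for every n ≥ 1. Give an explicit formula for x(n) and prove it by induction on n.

Claim: x(n) = 3^n − 7^n.

Base cases: x(1) = -4 and 3^1 − 7^1 = -4; x(2) = -40 and 3^2 − 7^2 = -40.
Assume x(i) = 3^i − 7^i for all 1 ≤ i ≤ j, where j ≥ 2.
Then x(j+1) = 10x(j) − 21x(j−1) = 10·(3^j − 7^j) − 21·(3^{j−1} − 7^{j−1}) = (10·3 − 21)3^{j−1} − (10·7 − 21)7^{j−1} = 9·3^{j−1} − 49·7^{j−1} = 3^{j+1} − 7^{j+1}.
By strong induction, x(n) = 3^n − 7^n for all n ≥ 1.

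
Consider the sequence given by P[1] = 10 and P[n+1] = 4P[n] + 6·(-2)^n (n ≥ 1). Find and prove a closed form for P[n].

Claim: P[n] = 2·4^n − (-2)^n.

Base case: P[1] = 10, and 2·4^1 − (-2)^1 = 8 + 2 = 10.
Assume P[k] = 2·4^k − (-2)^k for some k ≥ 1.
Then P[k+1] = 4P[k] + 6·(-2)^k = 4·(2·4^k − (-2)^k) + 6·(-2)^k = 2·4^{k+1} − 4·(-2)^k + 6·(-2)^k = 2·4^{k+1} + 2·(-2)^k = 2·4^{k+1} − (-2)^{k+1}.
This completes the inductive step, so P[n] = 2·4^n − (-2)^n for all n ≥ 1.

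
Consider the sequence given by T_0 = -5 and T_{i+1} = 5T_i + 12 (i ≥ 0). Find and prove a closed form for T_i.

Claim: T_i = -2·5^i − 3.

Base case: T_0 = -5, and -2·5^0 − 3 = -2 − 3 = -5.
Assume T_m = -2·5^m − 3 for some m ≥ 0.
Then T_{m+1} = 5T_m + 12 = 5·(-2·5^m − 3) + 12 = -10·5^m − 15 + 12 = -2·5^{m+1} − 3.
Hence T_i = -2·5^i − 3 for every i ≥ 0, by induction.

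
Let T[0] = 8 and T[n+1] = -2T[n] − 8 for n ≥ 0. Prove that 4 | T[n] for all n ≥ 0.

Base case: T[0] = 8 = 4·2, so 4 | T[0].
Assume 4 | T[m], so T[m] = 4t for some integer t.
Then T[m+1] = -2T[m] − 8 = -2·(4t) − 8 = 4(-2t − 2), so 4 | T[m+1].
By induction, 4 | T[n] for all n ≥ 0.

4 | T[n]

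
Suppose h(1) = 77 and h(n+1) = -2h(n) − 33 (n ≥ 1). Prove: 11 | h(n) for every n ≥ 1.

Base case: h(1) = 77 = 11·7, so 11 | h(1).
Assume 11 | h(k), so h(k) = 11t for some integer t.
Then h(k+1) = -2h(k) − 33 = -2·(11t) − 33 = 11(-2t − 3), so 11 | h(k+1).
This completes the inductive step, so 11 | h(n) for all n ≥ 1.

11 | h(n)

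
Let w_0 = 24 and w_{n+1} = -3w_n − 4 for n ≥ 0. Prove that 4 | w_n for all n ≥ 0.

Base case: w_0 = 24 = 4·6, so 4 | w_0.
Assume 4 | w_m, so w_m = 4t for some integer t.
Then w_{m+1} = -3w_m − 4 = -3·(4t) − 4 = 4(-3t − 1), so 4 | w_{m+1}.
This completes the inductive step, so 4 | w_n for all n ≥ 0.

4 | w_n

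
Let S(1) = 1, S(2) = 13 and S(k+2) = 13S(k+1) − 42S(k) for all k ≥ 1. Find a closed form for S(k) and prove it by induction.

Claim: S(k) = 7^k − 6^k.

Base cases: S(1) = 1 and 7^1 − 6^1 = 1; S(2) = 13 and 7^2 − 6^2 = 13.
Assume S(i) = 7^i − 6^i for all 1 ≤ i ≤ j, where j ≥ 2.
Then S(j+1) = 13S(j) − 42S(j−1) = 13·(7^j − 6^j) − 42·(7^{j−1} − 6^{j−1}) = (13·7 − 42)7^{j−1} − (13·6 − 42)6^{j−1} = 49·7^{j−1} − 36·6^{j−1} = 7^{j+1} − 6^{j+1}.
This completes the inductive step, so S(k) = 7^k − 6^k for all k ≥ 1.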